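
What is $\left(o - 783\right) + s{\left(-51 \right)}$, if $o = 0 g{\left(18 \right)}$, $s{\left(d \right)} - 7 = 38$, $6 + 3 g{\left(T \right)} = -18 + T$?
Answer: $-738$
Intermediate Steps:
$g{\left(T \right)} = -8 + \frac{T}{3}$ ($g{\left(T \right)} = -2 + \frac{-18 + T}{3} = -2 + \left(-6 + \frac{T}{3}\right) = -8 + \frac{T}{3}$)
$s{\left(d \right)} = 45$ ($s{\left(d \right)} = 7 + 38 = 45$)
$o = 0$ ($o = 0 \left(-8 + \frac{1}{3} \cdot 18\right) = 0 \left(-8 + 6\right) = 0 \left(-2\right) = 0$)
$\left(o - 783\right) + s{\left(-51 \right)} = \left(0 - 783\right) + 45 = -783 + 45 = -738$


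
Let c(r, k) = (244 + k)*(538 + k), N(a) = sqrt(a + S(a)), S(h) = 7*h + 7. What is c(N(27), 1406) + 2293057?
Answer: 5500657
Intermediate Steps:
S(h) = 7 + 7*h
N(a) = sqrt(7 + 8*a) (N(a) = sqrt(a + (7 + 7*a)) = sqrt(7 + 8*a))
c(N(27), 1406) + 2293057 = (131272 + 1406**2 + 782*1406) + 2293057 = (131272 + 1976836 + 1099492) + 2293057 = 3207600 + 2293057 = 5500657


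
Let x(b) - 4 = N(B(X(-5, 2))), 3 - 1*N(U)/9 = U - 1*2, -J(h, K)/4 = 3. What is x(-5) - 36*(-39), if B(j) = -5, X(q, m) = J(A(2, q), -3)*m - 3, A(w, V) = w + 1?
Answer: 1498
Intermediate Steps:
A(w, V) = 1 + w
J(h, K) = -12 (J(h, K) = -4*3 = -12)
X(q, m) = -3 - 12*m (X(q, m) = -12*m - 3 = -3 - 12*m)
N(U) = 45 - 9*U (N(U) = 27 - 9*(U - 1*2) = 27 - 9*(U - 2) = 27 - 9*(-2 + U) = 27 + (18 - 9*U) = 45 - 9*U)
x(b) = 94 (x(b) = 4 + (45 - 9*(-5)) = 4 + (45 + 45) = 4 + 90 = 94)
x(-5) - 36*(-39) = 94 - 36*(-39) = 94 + 1404 = 1498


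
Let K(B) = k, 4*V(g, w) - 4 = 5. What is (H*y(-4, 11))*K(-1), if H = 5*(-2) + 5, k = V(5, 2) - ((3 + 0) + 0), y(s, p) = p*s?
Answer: -165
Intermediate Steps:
V(g, w) = 9/4 (V(g, w) = 1 + (¼)*5 = 1 + 5/4 = 9/4)
k = -¾ (k = 9/4 - ((3 + 0) + 0) = 9/4 - (3 + 0) = 9/4 - 1*3 = 9/4 - 3 = -¾ ≈ -0.75000)
K(B) = -¾
H = -5 (H = -10 + 5 = -5)
(H*y(-4, 11))*K(-1) = -55*(-4)*(-¾) = -5*(-44)*(-¾) = 220*(-¾) = -165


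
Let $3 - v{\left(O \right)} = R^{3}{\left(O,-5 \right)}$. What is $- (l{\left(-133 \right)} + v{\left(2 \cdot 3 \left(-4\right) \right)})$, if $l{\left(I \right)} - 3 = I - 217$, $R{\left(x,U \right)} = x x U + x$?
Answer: $-24490058920$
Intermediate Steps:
$R{\left(x,U \right)} = x + U x^{2}$ ($R{\left(x,U \right)} = x^{2} U + x = U x^{2} + x = x + U x^{2}$)
$l{\left(I \right)} = -214 + I$ ($l{\left(I \right)} = 3 + \left(I - 217\right) = 3 + \left(-217 + I\right) = -214 + I$)
$v{\left(O \right)} = 3 - O^{3} \left(1 - 5 O\right)^{3}$ ($v{\left(O \right)} = 3 - \left(O \left(1 - 5 O\right)\right)^{3} = 3 - O^{3} \left(1 - 5 O\right)^{3}$)
$- (l{\left(-133 \right)} + v{\left(2 \cdot 3 \left(-4\right) \right)}) = - (\left(-214 - 133\right) + \left(3 + \left(2 \cdot 3 \left(-4\right)\right)^{3} \left(-1 + 5 \cdot 2 \cdot 3 \left(-4\right)\right)^{3}\right)) = - (-347 + \left(3 + \left(6 \left(-4\right)\right)^{3} \left(-1 + 5 \cdot 6 \left(-4\right)\right)^{3}\right)) = - (-347 + \left(3 + \left(-24\right)^{3} \left(-1 + 5 \left(-24\right)\right)^{3}\right)) = - (-347 - \left(-3 + 13824 \left(-1 - 120\right)^{3}\right)) = - (-347 - \left(-3 + 13824 \left(-121\right)^{3}\right)) = - (-347 + \left(3 - -24490059264\right)) = - (-347 + \left(3 + 24490059264\right)) = - (-347 + 24490059267) = \left(-1\right) 24490058920 = -24490058920$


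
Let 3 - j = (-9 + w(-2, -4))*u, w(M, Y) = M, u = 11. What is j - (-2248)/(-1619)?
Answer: 198508/1619 ≈ 122.61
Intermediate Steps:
j = 124 (j = 3 - (-9 - 2)*11 = 3 - (-11)*11 = 3 - 1*(-121) = 3 + 121 = 124)
j - (-2248)/(-1619) = 124 - (-2248)/(-1619) = 124 - (-2248)*(-1)/1619 = 124 - 1*2248/1619 = 124 - 2248/1619 = 198508/1619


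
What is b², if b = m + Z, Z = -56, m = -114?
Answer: 28900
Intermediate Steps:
b = -170 (b = -114 - 56 = -170)
b² = (-170)² = 28900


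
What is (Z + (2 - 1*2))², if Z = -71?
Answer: 5041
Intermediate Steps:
(Z + (2 - 1*2))² = (-71 + (2 - 1*2))² = (-71 + (2 - 2))² = (-71 + 0)² = (-71)² = 5041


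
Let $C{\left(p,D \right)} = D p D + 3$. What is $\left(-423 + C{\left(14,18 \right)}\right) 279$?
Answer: $1148364$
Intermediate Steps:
$C{\left(p,D \right)} = 3 + p D^{2}$ ($C{\left(p,D \right)} = p D^{2} + 3 = 3 + p D^{2}$)
$\left(-423 + C{\left(14,18 \right)}\right) 279 = \left(-423 + \left(3 + 14 \cdot 18^{2}\right)\right) 279 = \left(-423 + \left(3 + 14 \cdot 324\right)\right) 279 = \left(-423 + \left(3 + 4536\right)\right) 279 = \left(-423 + 4539\right) 279 = 4116 \cdot 279 = 1148364$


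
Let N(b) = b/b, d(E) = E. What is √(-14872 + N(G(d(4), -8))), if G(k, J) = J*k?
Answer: I*√14871 ≈ 121.95*I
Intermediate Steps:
N(b) = 1
√(-14872 + N(G(d(4), -8))) = √(-14872 + 1) = √(-14871) = I*√14871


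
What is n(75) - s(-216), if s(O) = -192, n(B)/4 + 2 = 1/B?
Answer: 13804/75 ≈ 184.05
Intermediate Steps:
n(B) = -8 + 4/B
n(75) - s(-216) = (-8 + 4/75) - 1*(-192) = (-8 + 4*(1/75)) + 192 = (-8 + 4/75) + 192 = -596/75 + 192 = 13804/75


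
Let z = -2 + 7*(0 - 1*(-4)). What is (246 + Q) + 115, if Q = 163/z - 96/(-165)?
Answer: 526027/1430 ≈ 367.85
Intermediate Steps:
z = 26 (z = -2 + 7*(0 + 4) = -2 + 7*4 = -2 + 28 = 26)
Q = 9797/1430 (Q = 163/26 - 96/(-165) = 163*(1/26) - 96*(-1/165) = 163/26 + 32/55 = 9797/1430 ≈ 6.8511)
(246 + Q) + 115 = (246 + 9797/1430) + 115 = 361577/1430 + 115 = 526027/1430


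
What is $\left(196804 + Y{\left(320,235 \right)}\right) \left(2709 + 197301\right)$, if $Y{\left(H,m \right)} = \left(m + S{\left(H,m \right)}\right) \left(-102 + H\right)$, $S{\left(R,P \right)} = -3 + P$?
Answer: $59724986100$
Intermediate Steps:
$Y{\left(H,m \right)} = \left(-102 + H\right) \left(-3 + 2 m\right)$ ($Y{\left(H,m \right)} = \left(m + \left(-3 + m\right)\right) \left(-102 + H\right) = \left(-3 + 2 m\right) \left(-102 + H\right) = \left(-102 + H\right) \left(-3 + 2 m\right)$)
$\left(196804 + Y{\left(320,235 \right)}\right) \left(2709 + 197301\right) = \left(196804 + \left(306 - 47940 + 320 \cdot 235 + 320 \left(-3 + 235\right)\right)\right) \left(2709 + 197301\right) = \left(196804 + \left(306 - 47940 + 75200 + 320 \cdot 232\right)\right) 200010 = \left(196804 + \left(306 - 47940 + 75200 + 74240\right)\right) 200010 = \left(196804 + 101806\right) 200010 = 298610 \cdot 200010 = 59724986100$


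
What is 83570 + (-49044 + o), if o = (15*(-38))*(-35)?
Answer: 54476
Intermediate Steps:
o = 19950 (o = -570*(-35) = 19950)
83570 + (-49044 + o) = 83570 + (-49044 + 19950) = 83570 - 29094 = 54476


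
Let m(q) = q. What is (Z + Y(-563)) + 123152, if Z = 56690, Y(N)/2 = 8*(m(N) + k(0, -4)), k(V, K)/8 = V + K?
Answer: 170322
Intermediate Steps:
k(V, K) = 8*K + 8*V (k(V, K) = 8*(V + K) = 8*(K + V) = 8*K + 8*V)
Y(N) = -512 + 16*N (Y(N) = 2*(8*(N + (8*(-4) + 8*0))) = 2*(8*(N + (-32 + 0))) = 2*(8*(N - 32)) = 2*(8*(-32 + N)) = 2*(-256 + 8*N) = -512 + 16*N)
(Z + Y(-563)) + 123152 = (56690 + (-512 + 16*(-563))) + 123152 = (56690 + (-512 - 9008)) + 123152 = (56690 - 9520) + 123152 = 47170 + 123152 = 170322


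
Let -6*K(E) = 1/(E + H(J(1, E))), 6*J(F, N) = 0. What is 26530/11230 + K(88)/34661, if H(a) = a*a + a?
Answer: 48552573101/20552031984 ≈ 2.3624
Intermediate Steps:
J(F, N) = 0 (J(F, N) = (⅙)*0 = 0)
H(a) = a + a² (H(a) = a² + a = a + a²)
K(E) = -1/(6*E) (K(E) = -1/(6*(E + 0*(1 + 0))) = -1/(6*(E + 0*1)) = -1/(6*(E + 0)) = -1/(6*E))
26530/11230 + K(88)/34661 = 26530/11230 - ⅙/88/34661 = 26530*(1/11230) - ⅙*1/88*(1/34661) = 2653/1123 - 1/528*1/34661 = 2653/1123 - 1/18301008 = 48552573101/20552031984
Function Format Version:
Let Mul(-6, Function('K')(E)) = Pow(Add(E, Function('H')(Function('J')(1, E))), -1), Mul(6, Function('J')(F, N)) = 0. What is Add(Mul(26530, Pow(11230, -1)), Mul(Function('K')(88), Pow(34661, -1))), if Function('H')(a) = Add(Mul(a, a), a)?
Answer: Rational(48552573101, 20552031984) ≈ 2.3624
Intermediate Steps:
Function('J')(F, N) = 0 (Function('J')(F, N) = Mul(Rational(1, 6), 0) = 0)
Function('H')(a) = Add(a, Pow(a, 2)) (Function('H')(a) = Add(Pow(a, 2), a) = Add(a, Pow(a, 2)))
Function('K')(E) = Mul(Rational(-1, 6), Pow(E, -1)) (Function('K')(E) = Mul(Rational(-1, 6), Pow(Add(E, Mul(0, Add(1, 0))), -1)) = Mul(Rational(-1, 6), Pow(Add(E, Mul(0, 1)), -1)) = Mul(Rational(-1, 6), Pow(Add(E, 0), -1)) = Mul(Rational(-1, 6), Pow(E, -1)))
Add(Mul(26530, Pow(11230, -1)), Mul(Function('K')(88), Pow(34661, -1))) = Add(Mul(26530, Pow(11230, -1)), Mul(Mul(Rational(-1, 6), Pow(88, -1)), Pow(34661, -1))) = Add(Mul(26530, Rational(1, 11230)), Mul(Mul(Rational(-1, 6), Rational(1, 88)), Rational(1, 34661))) = Add(Rational(2653, 1123), Mul(Rational(-1, 528), Rational(1, 34661))) = Add(Rational(2653, 1123), Rational(-1, 18301008)) = Rational(48552573101, 20552031984)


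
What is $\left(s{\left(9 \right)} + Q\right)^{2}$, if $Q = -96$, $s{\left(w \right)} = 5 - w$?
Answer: $10000$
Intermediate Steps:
$\left(s{\left(9 \right)} + Q\right)^{2} = \left(\left(5 - 9\right) - 96\right)^{2} = \left(-4 - 96\right)^{2} = \left(-100\right)^{2} = 10000$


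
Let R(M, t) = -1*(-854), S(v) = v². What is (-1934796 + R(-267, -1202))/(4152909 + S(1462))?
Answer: -1933942/6290353 ≈ -0.30745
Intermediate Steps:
R(M, t) = 854
(-1934796 + R(-267, -1202))/(4152909 + S(1462)) = (-1934796 + 854)/(4152909 + 1462²) = -1933942/(4152909 + 2137444) = -1933942/6290353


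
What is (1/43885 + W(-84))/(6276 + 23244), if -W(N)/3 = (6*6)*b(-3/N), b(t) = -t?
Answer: 592451/4534198200 ≈ 0.00013066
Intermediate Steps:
W(N) = -324/N (W(N) = -3*6*6*(-(-3)/N) = -108*3/N = -324/N)
(1/43885 + W(-84))/(6276 + 23244) = (1/43885 - 324/(-84))/(6276 + 23244) = (1/43885 - 324*(-1/84))/29520 = (1/43885 + 27/7)*(1/29520) = (1184902/307195)*(1/29520) = 592451/4534198200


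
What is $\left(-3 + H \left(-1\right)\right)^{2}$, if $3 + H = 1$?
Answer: $1$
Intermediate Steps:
$H = -2$ ($H = -3 + 1 = -2$)
$\left(-3 + H \left(-1\right)\right)^{2} = \left(-3 - -2\right)^{2} = \left(-3 + 2\right)^{2} = \left(-1\right)^{2} = 1$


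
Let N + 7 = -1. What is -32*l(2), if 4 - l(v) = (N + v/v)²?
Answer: 1440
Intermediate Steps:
N = -8 (N = -7 - 1 = -8)
l(v) = -45 (l(v) = 4 - (-8 + v/v)² = 4 - (-8 + 1)² = 4 - 1*(-7)² = 4 - 1*49 = 4 - 49 = -45)
-32*l(2) = -32*(-45) = 1440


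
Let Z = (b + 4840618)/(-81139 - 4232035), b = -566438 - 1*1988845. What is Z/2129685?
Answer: -457067/1837140394038 ≈ -2.4879e-7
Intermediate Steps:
b = -2555283 (b = -566438 - 1988845 = -2555283)
Z = -2285335/4313174 (Z = (-2555283 + 4840618)/(-81139 - 4232035) = 2285335/(-4313174) = 2285335*(-1/4313174) = -2285335/4313174 ≈ -0.52985)
Z/2129685 = -2285335/4313174/2129685 = -2285335/4313174*1/2129685 = -457067/1837140394038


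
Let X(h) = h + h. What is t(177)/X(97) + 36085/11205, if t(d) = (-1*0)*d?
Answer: 7217/2241 ≈ 3.2204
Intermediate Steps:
X(h) = 2*h
t(d) = 0 (t(d) = 0*d = 0)
t(177)/X(97) + 36085/11205 = 0/((2*97)) + 36085/11205 = 0/194 + 36085*(1/11205) = 0*(1/194) + 7217/2241 = 0 + 7217/2241 = 7217/2241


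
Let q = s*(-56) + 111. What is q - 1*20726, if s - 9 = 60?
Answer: -24479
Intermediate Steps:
s = 69 (s = 9 + 60 = 69)
q = -3753 (q = 69*(-56) + 111 = -3864 + 111 = -3753)
q - 1*20726 = -3753 - 1*20726 = -3753 - 20726 = -24479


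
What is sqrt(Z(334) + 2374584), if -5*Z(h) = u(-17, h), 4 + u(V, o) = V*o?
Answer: sqrt(59393010)/5 ≈ 1541.3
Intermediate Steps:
u(V, o) = -4 + V*o
Z(h) = 4/5 + 17*h/5 (Z(h) = -(-4 - 17*h)/5 = 4/5 + 17*h/5)
sqrt(Z(334) + 2374584) = sqrt((4/5 + (17/5)*334) + 2374584) = sqrt((4/5 + 5678/5) + 2374584) = sqrt(5682/5 + 2374584) = sqrt(11878602/5) = sqrt(59393010)/5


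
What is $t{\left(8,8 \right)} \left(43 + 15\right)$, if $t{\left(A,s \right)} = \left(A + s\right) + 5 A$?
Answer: $3248$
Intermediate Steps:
$t{\left(A,s \right)} = s + 6 A$
$t{\left(8,8 \right)} \left(43 + 15\right) = \left(8 + 6 \cdot 8\right) \left(43 + 15\right) = \left(8 + 48\right) 58 = 56 \cdot 58 = 3248$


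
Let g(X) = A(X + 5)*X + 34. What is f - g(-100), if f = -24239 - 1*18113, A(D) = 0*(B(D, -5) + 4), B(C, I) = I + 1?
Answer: -42386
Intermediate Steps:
B(C, I) = 1 + I
A(D) = 0 (A(D) = 0*((1 - 5) + 4) = 0*(-4 + 4) = 0*0 = 0)
g(X) = 34 (g(X) = 0*X + 34 = 0 + 34 = 34)
f = -42352 (f = -24239 - 18113 = -42352)
f - g(-100) = -42352 - 1*34 = -42352 - 34 = -42386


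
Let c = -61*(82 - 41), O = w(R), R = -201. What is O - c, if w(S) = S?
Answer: 2300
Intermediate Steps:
O = -201
c = -2501 (c = -61*41 = -2501)
O - c = -201 - 1*(-2501) = -201 + 2501 = 2300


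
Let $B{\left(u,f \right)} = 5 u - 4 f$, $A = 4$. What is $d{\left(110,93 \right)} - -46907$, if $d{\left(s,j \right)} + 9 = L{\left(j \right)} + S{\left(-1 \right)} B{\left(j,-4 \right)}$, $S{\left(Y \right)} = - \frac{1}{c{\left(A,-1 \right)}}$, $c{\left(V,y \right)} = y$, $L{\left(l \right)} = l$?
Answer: $47472$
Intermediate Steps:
$S{\left(Y \right)} = 1$ ($S{\left(Y \right)} = - \frac{1}{-1} = \left(-1\right) \left(-1\right) = 1$)
$B{\left(u,f \right)} = - 4 f + 5 u$
$d{\left(s,j \right)} = 7 + 6 j$ ($d{\left(s,j \right)} = -9 + \left(j + 1 \left(\left(-4\right) \left(-4\right) + 5 j\right)\right) = -9 + \left(j + 1 \left(16 + 5 j\right)\right) = -9 + \left(j + \left(16 + 5 j\right)\right) = -9 + \left(16 + 6 j\right) = 7 + 6 j$)
$d{\left(110,93 \right)} - -46907 = \left(7 + 6 \cdot 93\right) - -46907 = \left(7 + 558\right) + 46907 = 565 + 46907 = 47472$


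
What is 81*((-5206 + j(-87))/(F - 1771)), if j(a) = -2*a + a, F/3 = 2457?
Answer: -414639/5600 ≈ -74.043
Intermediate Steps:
F = 7371 (F = 3*2457 = 7371)
j(a) = -a
81*((-5206 + j(-87))/(F - 1771)) = 81*((-5206 - 1*(-87))/(7371 - 1771)) = 81*((-5206 + 87)/5600) = 81*(-5119*1/5600) = 81*(-5119/5600) = -414639/5600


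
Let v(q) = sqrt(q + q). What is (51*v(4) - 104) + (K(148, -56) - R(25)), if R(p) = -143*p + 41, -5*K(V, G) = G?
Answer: 17206/5 + 102*sqrt(2) ≈ 3585.4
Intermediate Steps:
K(V, G) = -G/5
v(q) = sqrt(2)*sqrt(q) (v(q) = sqrt(2*q) = sqrt(2)*sqrt(q))
R(p) = 41 - 143*p
(51*v(4) - 104) + (K(148, -56) - R(25)) = (51*(sqrt(2)*sqrt(4)) - 104) + (-1/5*(-56) - (41 - 143*25)) = (51*(sqrt(2)*2) - 104) + (56/5 - (41 - 3575)) = (51*(2*sqrt(2)) - 104) + (56/5 - 1*(-3534)) = (102*sqrt(2) - 104) + (56/5 + 3534) = (-104 + 102*sqrt(2)) + 17726/5 = 17206/5 + 102*sqrt(2)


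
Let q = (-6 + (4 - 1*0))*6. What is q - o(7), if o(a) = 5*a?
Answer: -47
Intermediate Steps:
q = -12 (q = (-6 + (4 + 0))*6 = (-6 + 4)*6 = -2*6 = -12)
q - o(7) = -12 - 5*7 = -12 - 1*35 = -12 - 35 = -47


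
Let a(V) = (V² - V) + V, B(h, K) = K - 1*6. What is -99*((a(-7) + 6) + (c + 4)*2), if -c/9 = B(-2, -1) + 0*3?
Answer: -18711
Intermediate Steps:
B(h, K) = -6 + K (B(h, K) = K - 6 = -6 + K)
c = 63 (c = -9*((-6 - 1) + 0*3) = -9*(-7 + 0) = -9*(-7) = 63)
a(V) = V²
-99*((a(-7) + 6) + (c + 4)*2) = -99*(((-7)² + 6) + (63 + 4)*2) = -99*((49 + 6) + 67*2) = -99*(55 + 134) = -99*189 = -18711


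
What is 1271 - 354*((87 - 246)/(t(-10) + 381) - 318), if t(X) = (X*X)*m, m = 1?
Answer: 54814769/481 ≈ 1.1396e+5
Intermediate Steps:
t(X) = X**2 (t(X) = (X*X)*1 = X**2*1 = X**2)
1271 - 354*((87 - 246)/(t(-10) + 381) - 318) = 1271 - 354*((87 - 246)/((-10)**2 + 381) - 318) = 1271 - 354*(-159/(100 + 381) - 318) = 1271 - 354*(-159/481 - 318) = 1271 - 354*(-153117/481) = 1271 + 54203418/481 = 54814769/481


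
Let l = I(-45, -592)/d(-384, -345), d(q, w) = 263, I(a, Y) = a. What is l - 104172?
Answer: -27397281/263 ≈ -1.0417e+5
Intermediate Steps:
l = -45/263 ≈ -0.17110
l - 104172 = -45/263 - 104172 = -27397281/263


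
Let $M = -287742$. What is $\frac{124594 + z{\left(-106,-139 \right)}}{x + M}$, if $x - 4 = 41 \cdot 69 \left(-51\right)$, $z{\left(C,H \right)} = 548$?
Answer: $- \frac{125142}{432017} \approx -0.28967$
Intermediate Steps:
$x = -144275$ ($x = 4 + 41 \cdot 69 \left(-51\right) = 4 + 2829 \left(-51\right) = 4 - 144279 = -144275$)
$\frac{124594 + z{\left(-106,-139 \right)}}{x + M} = \frac{124594 + 548}{-144275 - 287742} = \frac{125142}{-432017} = 125142 \left(- \frac{1}{432017}\right) = - \frac{125142}{432017}$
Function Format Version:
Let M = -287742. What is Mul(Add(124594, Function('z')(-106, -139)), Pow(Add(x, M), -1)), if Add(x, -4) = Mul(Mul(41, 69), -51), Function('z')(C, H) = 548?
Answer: Rational(-125142, 432017) ≈ -0.28967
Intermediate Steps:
x = -144275 (x = Add(4, Mul(Mul(41, 69), -51)) = Add(4, Mul(2829, -51)) = Add(4, -144279) = -144275)
Mul(Add(124594, Function('z')(-106, -139)), Pow(Add(x, M), -1)) = Mul(Add(124594, 548), Pow(Add(-144275, -287742), -1)) = Mul(125142, Pow(-432017, -1)) = Mul(125142, Rational(-1, 432017)) = Rational(-125142, 432017)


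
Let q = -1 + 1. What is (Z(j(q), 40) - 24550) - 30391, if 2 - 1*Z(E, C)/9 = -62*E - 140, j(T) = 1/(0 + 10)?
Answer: -268036/5 ≈ -53607.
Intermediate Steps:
q = 0
j(T) = 1/10
Z(E, C) = 1278 + 558*E (Z(E, C) = 18 - 9*(-62*E - 140) = 18 - 9*(-140 - 62*E) = 18 + (1260 + 558*E) = 1278 + 558*E)
(Z(j(q), 40) - 24550) - 30391 = ((1278 + 558*(1/10)) - 24550) - 30391 = ((1278 + 279/5) - 24550) - 30391 = (6669/5 - 24550) - 30391 = -116081/5 - 30391 = -268036/5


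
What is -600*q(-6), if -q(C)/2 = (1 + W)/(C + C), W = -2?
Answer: 100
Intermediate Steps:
q(C) = 1/C (q(C) = -2*(1 - 2)/(C + C) = -(-2)/(2*C) = -(-2)*1/(2*C) = -(-1)/C = 1/C)
-600*q(-6) = -600/(-6) = -600*(-1/6) = 100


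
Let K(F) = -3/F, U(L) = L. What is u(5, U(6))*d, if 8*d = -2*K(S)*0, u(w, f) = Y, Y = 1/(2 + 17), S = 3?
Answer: 0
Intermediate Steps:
Y = 1/19 ≈ 0.052632
u(w, f) = 1/19
d = 0 (d = (-(-6)/3*0)/8 = (-2*(-1)*0)/8 = (2*0)/8 = (1/8)*0 = 0)
u(5, U(6))*d = (1/19)*0 = 0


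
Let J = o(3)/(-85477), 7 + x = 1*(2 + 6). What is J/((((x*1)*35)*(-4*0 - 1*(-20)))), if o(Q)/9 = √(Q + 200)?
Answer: -9*√203/59833900 ≈ -2.1431e-6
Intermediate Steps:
o(Q) = 9*√(200 + Q) (o(Q) = 9*√(Q + 200) = 9*√(200 + Q))
x = 1 (x = -7 + 1*(2 + 6) = -7 + 1*8 = -7 + 8 = 1)
J = -9*√203/85477 (J = (9*√(200 + 3))/(-85477) = (9*√203)*(-1/85477) = -9*√203/85477 ≈ -0.0015002)
J/((((x*1)*35)*(-4*0 - 1*(-20)))) = (-9*√203/85477)/((((1*1)*35)*(-4*0 - 1*(-20)))) = (-9*√203/85477)/(((1*35)*(0 + 20))) = (-9*√203/85477)/((35*20)) = -9*√203/85477/700 = -9*√203/85477*(1/700) = -9*√203/59833900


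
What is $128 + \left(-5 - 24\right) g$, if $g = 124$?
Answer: $-3468$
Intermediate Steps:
$128 + \left(-5 - 24\right) g = 128 + \left(-5 - 24\right) 124 = 128 - 3596 = -3468$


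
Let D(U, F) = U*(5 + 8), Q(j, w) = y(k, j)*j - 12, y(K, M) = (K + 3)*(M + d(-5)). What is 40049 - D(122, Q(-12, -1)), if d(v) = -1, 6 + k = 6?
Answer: 38463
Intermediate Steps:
k = 0 (k = -6 + 6 = 0)
y(K, M) = (-1 + M)*(3 + K) (y(K, M) = (K + 3)*(M - 1) = (3 + K)*(-1 + M) = (-1 + M)*(3 + K))
Q(j, w) = -12 + j*(-3 + 3*j) (Q(j, w) = (-3 - 1*0 + 3*j + 0*j)*j - 12 = (-3 + 0 + 3*j + 0)*j - 12 = (-3 + 3*j)*j - 12 = j*(-3 + 3*j) - 12 = -12 + j*(-3 + 3*j))
D(U, F) = 13*U (D(U, F) = U*13 = 13*U)
40049 - D(122, Q(-12, -1)) = 40049 - 13*122 = 40049 - 1*1586 = 40049 - 1586 = 38463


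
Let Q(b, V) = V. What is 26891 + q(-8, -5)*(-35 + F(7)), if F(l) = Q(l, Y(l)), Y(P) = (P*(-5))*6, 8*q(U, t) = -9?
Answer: 217333/8 ≈ 27167.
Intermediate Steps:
q(U, t) = -9/8 (q(U, t) = (⅛)*(-9) = -9/8)
Y(P) = -30*P (Y(P) = -5*P*6 = -30*P)
F(l) = -30*l
26891 + q(-8, -5)*(-35 + F(7)) = 26891 - 9*(-35 - 30*7)/8 = 26891 - 9*(-35 - 210)/8 = 26891 - 9/8*(-245) = 26891 + 2205/8 = 217333/8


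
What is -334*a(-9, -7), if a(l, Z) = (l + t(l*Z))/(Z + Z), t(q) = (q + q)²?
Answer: 2649789/7 ≈ 3.7854e+5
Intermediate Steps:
t(q) = 4*q² (t(q) = (2*q)² = 4*q²)
a(l, Z) = (l + 4*Z²*l²)/(2*Z) (a(l, Z) = (l + 4*(l*Z)²)/(Z + Z) = (l + 4*(Z*l)²)/((2*Z)) = (l + 4*(Z²*l²))*(1/(2*Z)) = (l + 4*Z²*l²)*(1/(2*Z)) = (l + 4*Z²*l²)/(2*Z))
-334*a(-9, -7) = -334*((½)*(-9)/(-7) + 2*(-7)*(-9)²) = -334*((½)*(-9)*(-⅐) + 2*(-7)*81) = -334*(9/14 - 1134) = -334*(-15867/14) = 2649789/7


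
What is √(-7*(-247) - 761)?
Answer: 22*√2 ≈ 31.113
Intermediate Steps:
√(-7*(-247) - 761) = √(1729 - 761) = √968 = 22*√2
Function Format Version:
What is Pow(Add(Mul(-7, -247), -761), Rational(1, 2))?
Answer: Mul(22, Pow(2, Rational(1, 2))) ≈ 31.113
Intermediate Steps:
Pow(Add(Mul(-7, -247), -761), Rational(1, 2)) = Pow(Add(1729, -761), Rational(1, 2)) = Pow(968, Rational(1, 2)) = Mul(22, Pow(2, Rational(1, 2)))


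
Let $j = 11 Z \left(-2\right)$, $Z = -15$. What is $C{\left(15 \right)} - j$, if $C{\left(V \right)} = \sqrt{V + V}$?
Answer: $-330 + \sqrt{30} \approx -324.52$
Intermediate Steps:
$C{\left(V \right)} = \sqrt{2} \sqrt{V}$ ($C{\left(V \right)} = \sqrt{2 V} = \sqrt{2} \sqrt{V}$)
$j = 330$ ($j = 11 \left(-15\right) \left(-2\right) = \left(-165\right) \left(-2\right) = 330$)
$C{\left(15 \right)} - j = \sqrt{2} \sqrt{15} - 330 = \sqrt{30} - 330 = -330 + \sqrt{30}$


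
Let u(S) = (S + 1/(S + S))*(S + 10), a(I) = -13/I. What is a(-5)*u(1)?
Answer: 429/10 ≈ 42.900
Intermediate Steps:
u(S) = (10 + S)*(S + 1/(2*S)) (u(S) = (S + 1/(2*S))*(10 + S) = (10 + S)*(S + 1/(2*S)))
a(-5)*u(1) = (-13/(-5))*(½ + 1² + 5/1 + 10*1) = (-13*(-⅕))*(½ + 1 + 5*1 + 10) = 13*(½ + 1 + 5 + 10)/5 = (13/5)*(33/2) = 429/10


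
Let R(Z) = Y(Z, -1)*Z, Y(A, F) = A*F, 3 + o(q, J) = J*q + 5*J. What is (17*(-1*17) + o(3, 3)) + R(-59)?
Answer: -3749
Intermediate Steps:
o(q, J) = -3 + 5*J + J*q (o(q, J) = -3 + (J*q + 5*J) = -3 + (5*J + J*q) = -3 + 5*J + J*q)
R(Z) = -Z² (R(Z) = (Z*(-1))*Z = (-Z)*Z = -Z²)
(17*(-1*17) + o(3, 3)) + R(-59) = (17*(-1*17) + (-3 + 5*3 + 3*3)) - 1*(-59)² = (17*(-17) + (-3 + 15 + 9)) - 1*3481 = (-289 + 21) - 3481 = -268 - 3481 = -3749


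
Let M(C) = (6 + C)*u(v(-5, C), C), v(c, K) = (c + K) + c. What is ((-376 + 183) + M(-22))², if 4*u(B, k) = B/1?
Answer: 4225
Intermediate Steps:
v(c, K) = K + 2*c (v(c, K) = (K + c) + c = K + 2*c)
u(B, k) = B/4 (u(B, k) = (B/1)/4 = (B*1)/4 = B/4)
M(C) = (6 + C)*(-5/2 + C/4) (M(C) = (6 + C)*((C + 2*(-5))/4) = (6 + C)*((C - 10)/4) = (6 + C)*((-10 + C)/4) = (6 + C)*(-5/2 + C/4))
((-376 + 183) + M(-22))² = ((-376 + 183) + (-10 - 22)*(6 - 22)/4)² = (-193 + (¼)*(-32)*(-16))² = (-193 + 128)² = (-65)² = 4225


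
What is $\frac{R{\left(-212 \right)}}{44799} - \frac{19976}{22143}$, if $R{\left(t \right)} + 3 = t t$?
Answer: $\frac{1012361}{10020043} \approx 0.10103$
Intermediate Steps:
$R{\left(t \right)} = -3 + t^{2}$ ($R{\left(t \right)} = -3 + t t = -3 + t^{2}$)
$\frac{R{\left(-212 \right)}}{44799} - \frac{19976}{22143} = \frac{-3 + \left(-212\right)^{2}}{44799} - \frac{19976}{22143} = \left(-3 + 44944\right) \frac{1}{44799} - \frac{1816}{2013} = 44941 \cdot \frac{1}{44799} - \frac{1816}{2013} = \frac{44941}{44799} - \frac{1816}{2013} = \frac{1012361}{10020043}$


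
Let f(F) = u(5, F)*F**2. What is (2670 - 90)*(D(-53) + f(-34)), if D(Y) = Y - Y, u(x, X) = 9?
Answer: 26842320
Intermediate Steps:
f(F) = 9*F**2
D(Y) = 0
(2670 - 90)*(D(-53) + f(-34)) = (2670 - 90)*(0 + 9*(-34)**2) = 2580*(0 + 9*1156) = 2580*(0 + 10404) = 2580*10404 = 26842320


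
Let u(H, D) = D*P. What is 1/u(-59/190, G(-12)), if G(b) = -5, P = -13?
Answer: 1/65 ≈ 0.015385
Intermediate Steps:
u(H, D) = -13*D (u(H, D) = D*(-13) = -13*D)
1/u(-59/190, G(-12)) = 1/(-13*(-5)) = 1/65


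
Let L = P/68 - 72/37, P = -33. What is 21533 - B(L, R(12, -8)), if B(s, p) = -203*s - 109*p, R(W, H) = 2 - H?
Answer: 55677717/2516 ≈ 22129.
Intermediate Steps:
L = -6117/2516 (L = -33/68 - 72/37 = -6117/2516 ≈ -2.4312)
21533 - B(L, R(12, -8)) = 21533 - (-203*(-6117/2516) - 109*(2 - 1*(-8))) = 21533 - (1241751/2516 - 109*(2 + 8)) = 21533 - (1241751/2516 - 109*10) = 21533 - (1241751/2516 - 1090) = 21533 - 1*(-1500689/2516) = 21533 + 1500689/2516 = 55677717/2516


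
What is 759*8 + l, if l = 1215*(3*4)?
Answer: 20652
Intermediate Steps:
l = 14580 (l = 1215*12 = 14580)
759*8 + l = 759*8 + 14580 = 6072 + 14580 = 20652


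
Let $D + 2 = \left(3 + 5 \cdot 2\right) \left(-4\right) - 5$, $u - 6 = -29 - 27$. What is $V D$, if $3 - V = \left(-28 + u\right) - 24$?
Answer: $-6195$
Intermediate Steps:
$u = -50$ ($u = 6 - 56 = -50$)
$D = -59$ ($D = -2 + \left(\left(3 + 5 \cdot 2\right) \left(-4\right) - 5\right) = -2 + \left(\left(3 + 10\right) \left(-4\right) - 5\right) = -2 + \left(13 \left(-4\right) - 5\right) = -2 - 57 = -59$)
$V = 105$ ($V = 3 - \left(\left(-28 - 50\right) - 24\right) = 3 - \left(-78 - 24\right) = 3 - -102 = 3 + 102 = 105$)
$V D = 105 \left(-59\right) = -6195$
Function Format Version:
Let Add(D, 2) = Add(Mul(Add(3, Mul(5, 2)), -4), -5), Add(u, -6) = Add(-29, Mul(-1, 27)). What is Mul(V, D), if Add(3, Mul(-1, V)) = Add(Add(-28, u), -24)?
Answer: -6195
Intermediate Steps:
u = -50 (u = Add(6, Add(-29, Mul(-1, 27))) = Add(6, Add(-29, -27)) = Add(6, -56) = -50)
D = -59 (D = Add(-2, Add(Mul(Add(3, Mul(5, 2)), -4), -5)) = Add(-2, Add(Mul(Add(3, 10), -4), -5)) = Add(-2, Add(Mul(13, -4), -5)) = Add(-2, Add(-52, -5)) = Add(-2, -57) = -59)
V = 105 (V = Add(3, Mul(-1, Add(Add(-28, -50), -24))) = Add(3, Mul(-1, Add(-78, -24))) = Add(3, Mul(-1, -102)) = Add(3, 102) = 105)
Mul(V, D) = Mul(105, -59) = -6195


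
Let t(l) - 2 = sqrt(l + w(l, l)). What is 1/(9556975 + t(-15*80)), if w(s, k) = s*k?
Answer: 3185659/30445269313243 - 20*sqrt(3597)/91335807939729 ≈ 1.0462e-7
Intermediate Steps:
w(s, k) = k*s
t(l) = 2 + sqrt(l + l**2) (t(l) = 2 + sqrt(l + l*l) = 2 + sqrt(l + l**2))
1/(9556975 + t(-15*80)) = 1/(9556975 + (2 + sqrt((-15*80)*(1 - 15*80)))) = 1/(9556975 + (2 + sqrt(-1200*(1 - 1200)))) = 1/(9556975 + (2 + sqrt(-1200*(-1199)))) = 1/(9556975 + (2 + sqrt(1438800))) = 1/(9556975 + (2 + 20*sqrt(3597))) = 1/(9556977 + 20*sqrt(3597))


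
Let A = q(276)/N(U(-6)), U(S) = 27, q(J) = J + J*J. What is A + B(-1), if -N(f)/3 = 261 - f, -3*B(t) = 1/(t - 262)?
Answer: -3351107/30771 ≈ -108.90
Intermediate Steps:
q(J) = J + J²
B(t) = -1/(3*(-262 + t)) (B(t) = -1/(3*(t - 262)) = -1/(3*(-262 + t)))
N(f) = -783 + 3*f (N(f) = -3*(261 - f) = -783 + 3*f)
A = -12742/117 (A = (276*(1 + 276))/(-783 + 3*27) = (276*277)/(-783 + 81) = 76452/(-702) = 76452*(-1/702) = -12742/117 ≈ -108.91)
A + B(-1) = -12742/117 - 1/(-786 + 3*(-1)) = -12742/117 - 1/(-786 - 3) = -12742/117 - 1/(-789) = -12742/117 - 1*(-1/789) = -12742/117 + 1/789 = -3351107/30771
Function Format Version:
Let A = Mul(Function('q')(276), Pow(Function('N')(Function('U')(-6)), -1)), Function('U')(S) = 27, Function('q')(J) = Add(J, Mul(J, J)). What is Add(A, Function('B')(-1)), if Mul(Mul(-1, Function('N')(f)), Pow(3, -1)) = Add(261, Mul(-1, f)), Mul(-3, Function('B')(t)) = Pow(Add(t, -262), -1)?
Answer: Rational(-3351107, 30771) ≈ -108.90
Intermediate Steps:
Function('q')(J) = Add(J, Pow(J, 2))
Function('B')(t) = Mul(Rational(-1, 3), Pow(Add(-262, t), -1)) (Function('B')(t) = Mul(Rational(-1, 3), Pow(Add(t, -262), -1)) = Mul(Rational(-1, 3), Pow(Add(-262, t), -1)))
Function('N')(f) = Add(-783, Mul(3, f)) (Function('N')(f) = Mul(-3, Add(261, Mul(-1, f))) = Add(-783, Mul(3, f)))
A = Rational(-12742, 117) (A = Mul(Mul(276, Add(1, 276)), Pow(Add(-783, Mul(3, 27)), -1)) = Mul(Mul(276, 277), Pow(Add(-783, 81), -1)) = Mul(76452, Pow(-702, -1)) = Mul(76452, Rational(-1, 702)) = Rational(-12742, 117) ≈ -108.91)
Add(A, Function('B')(-1)) = Add(Rational(-12742, 117), Mul(-1, Pow(Add(-786, Mul(3, -1)), -1))) = Add(Rational(-12742, 117), Mul(-1, Pow(Add(-786, -3), -1))) = Add(Rational(-12742, 117), Mul(-1, Pow(-789, -1))) = Add(Rational(-12742, 117), Mul(-1, Rational(-1, 789))) = Add(Rational(-12742, 117), Rational(1, 789)) = Rational(-3351107, 30771)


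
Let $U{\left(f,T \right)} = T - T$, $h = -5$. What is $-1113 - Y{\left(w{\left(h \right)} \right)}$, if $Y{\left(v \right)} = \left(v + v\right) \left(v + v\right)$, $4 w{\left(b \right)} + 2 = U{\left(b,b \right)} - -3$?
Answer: $- \frac{4453}{4} \approx -1113.3$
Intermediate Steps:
$U{\left(f,T \right)} = 0$
$w{\left(b \right)} = \frac{1}{4}$ ($w{\left(b \right)} = - \frac{1}{2} + \frac{0 - -3}{4} = - \frac{1}{2} + \frac{0 + 3}{4} = - \frac{1}{2} + \frac{1}{4} \cdot 3 = - \frac{1}{2} + \frac{3}{4} = \frac{1}{4}$)
$Y{\left(v \right)} = 4 v^{2}$ ($Y{\left(v \right)} = 2 v 2 v = 4 v^{2}$)
$-1113 - Y{\left(w{\left(h \right)} \right)} = -1113 - \frac{4}{16} = -1113 - 4 \cdot \frac{1}{16} = -1113 - \frac{1}{4} = - \frac{4453}{4}$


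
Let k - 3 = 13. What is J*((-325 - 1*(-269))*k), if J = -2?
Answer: 1792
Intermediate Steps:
k = 16 (k = 3 + 13 = 16)
J*((-325 - 1*(-269))*k) = -2*(-325 - 1*(-269))*16 = -2*(-325 + 269)*16 = -(-112)*16 = -2*(-896) = 1792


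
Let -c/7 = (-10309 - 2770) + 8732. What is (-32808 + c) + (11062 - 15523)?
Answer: -6840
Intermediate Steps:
c = 30429 (c = -7*((-10309 - 2770) + 8732) = -7*(-13079 + 8732) = -7*(-4347) = 30429)
(-32808 + c) + (11062 - 15523) = (-32808 + 30429) + (11062 - 15523) = -2379 - 4461 = -6840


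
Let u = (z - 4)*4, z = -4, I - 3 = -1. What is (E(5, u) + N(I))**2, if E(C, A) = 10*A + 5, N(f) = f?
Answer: 97969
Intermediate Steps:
I = 2 (I = 3 - 1 = 2)
u = -32 (u = (-4 - 4)*4 = -8*4 = -32)
E(C, A) = 5 + 10*A
(E(5, u) + N(I))**2 = ((5 + 10*(-32)) + 2)**2 = ((5 - 320) + 2)**2 = (-315 + 2)**2 = (-313)**2 = 97969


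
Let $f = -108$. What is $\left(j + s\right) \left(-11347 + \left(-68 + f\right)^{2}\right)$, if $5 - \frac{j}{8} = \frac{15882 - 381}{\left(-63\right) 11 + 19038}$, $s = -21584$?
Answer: $- \frac{2586766465584}{6115} \approx -4.2302 \cdot 10^{8}$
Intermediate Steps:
$j = \frac{203264}{6115}$ ($j = 40 - 8 \frac{15882 - 381}{\left(-63\right) 11 + 19038} = 40 - 8 \frac{15501}{-693 + 19038} = 40 - 8 \cdot \frac{15501}{18345} = 40 - 8 \cdot 15501 \cdot \frac{1}{18345} = 40 - \frac{41336}{6115} = \frac{203264}{6115} \approx 33.24$)
$\left(j + s\right) \left(-11347 + \left(-68 + f\right)^{2}\right) = \left(\frac{203264}{6115} - 21584\right) \left(-11347 + \left(-68 - 108\right)^{2}\right) = - \frac{131782896 \left(-11347 + \left(-176\right)^{2}\right)}{6115} = - \frac{131782896 \left(-11347 + 30976\right)}{6115} = \left(- \frac{131782896}{6115}\right) 19629 = - \frac{2586766465584}{6115}$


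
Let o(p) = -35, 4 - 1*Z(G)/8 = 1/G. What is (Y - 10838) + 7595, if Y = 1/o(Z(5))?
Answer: -113506/35 ≈ -3243.0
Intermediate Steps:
Z(G) = 32 - 8/G
Y = -1/35 (Y = 1/(-35) = -1/35 ≈ -0.028571)
(Y - 10838) + 7595 = (-1/35 - 10838) + 7595 = -379331/35 + 7595 = -113506/35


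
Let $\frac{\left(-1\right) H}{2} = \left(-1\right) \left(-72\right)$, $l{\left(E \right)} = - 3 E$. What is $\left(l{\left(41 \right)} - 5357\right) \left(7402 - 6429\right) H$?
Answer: $767813760$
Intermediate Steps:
$H = -144$ ($H = - 2 \left(\left(-1\right) \left(-72\right)\right) = \left(-2\right) 72 = -144$)
$\left(l{\left(41 \right)} - 5357\right) \left(7402 - 6429\right) H = \left(\left(-3\right) 41 - 5357\right) \left(7402 - 6429\right) \left(-144\right) = \left(-123 - 5357\right) 973 \left(-144\right) = \left(-5480\right) 973 \left(-144\right) = \left(-5332040\right) \left(-144\right) = 767813760$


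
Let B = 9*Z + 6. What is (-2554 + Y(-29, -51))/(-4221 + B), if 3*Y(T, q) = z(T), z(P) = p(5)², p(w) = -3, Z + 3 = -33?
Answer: 2551/4539 ≈ 0.56202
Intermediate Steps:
Z = -36 (Z = -3 - 33 = -36)
B = -318 (B = 9*(-36) + 6 = -324 + 6 = -318)
z(P) = 9 (z(P) = (-3)² = 9)
Y(T, q) = 3 (Y(T, q) = (⅓)*9 = 3)
(-2554 + Y(-29, -51))/(-4221 + B) = (-2554 + 3)/(-4221 - 318) = -2551/(-4539) = -2551*(-1/4539) = 2551/4539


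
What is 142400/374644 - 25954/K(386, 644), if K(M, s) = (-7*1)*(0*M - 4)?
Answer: -1214940397/1311254 ≈ -926.55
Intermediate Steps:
K(M, s) = 28 (K(M, s) = -7*(0 - 4) = -7*(-4) = 28)
142400/374644 - 25954/K(386, 644) = 142400/374644 - 25954/28 = 142400*(1/374644) - 25954*1/28 = 35600/93661 - 12977/14 = -1214940397/1311254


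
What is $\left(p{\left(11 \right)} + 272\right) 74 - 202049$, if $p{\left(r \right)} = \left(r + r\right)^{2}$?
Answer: $-146105$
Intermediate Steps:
$p{\left(r \right)} = 4 r^{2}$ ($p{\left(r \right)} = \left(2 r\right)^{2} = 4 r^{2}$)
$\left(p{\left(11 \right)} + 272\right) 74 - 202049 = \left(4 \cdot 11^{2} + 272\right) 74 - 202049 = \left(4 \cdot 121 + 272\right) 74 - 202049 = \left(484 + 272\right) 74 - 202049 = 756 \cdot 74 - 202049 = 55944 - 202049 = -146105$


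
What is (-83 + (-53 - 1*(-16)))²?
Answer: 14400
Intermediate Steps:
(-83 + (-53 - 1*(-16)))² = (-83 + (-53 + 16))² = (-83 - 37)² = (-120)² = 14400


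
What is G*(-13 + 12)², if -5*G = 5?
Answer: -1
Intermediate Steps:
G = -1 (G = -⅕*5 = -1)
G*(-13 + 12)² = -(-13 + 12)² = -1*(-1)² = -1*1 = -1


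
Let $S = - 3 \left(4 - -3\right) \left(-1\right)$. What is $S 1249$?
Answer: $26229$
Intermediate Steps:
$S = 21$ ($S = - 3 \left(4 + 3\right) \left(-1\right) = \left(-3\right) 7 \left(-1\right) = \left(-21\right) \left(-1\right) = 21$)
$S 1249 = 21 \cdot 1249 = 26229$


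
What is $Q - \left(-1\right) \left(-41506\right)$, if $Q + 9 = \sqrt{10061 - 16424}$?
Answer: $-41515 + 3 i \sqrt{707} \approx -41515.0 + 79.768 i$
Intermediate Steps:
$Q = -9 + 3 i \sqrt{707}$ ($Q = -9 + \sqrt{10061 - 16424} = -9 + \sqrt{-6363} = -9 + 3 i \sqrt{707} \approx -9.0 + 79.768 i$)
$Q - \left(-1\right) \left(-41506\right) = \left(-9 + 3 i \sqrt{707}\right) - \left(-1\right) \left(-41506\right) = \left(-9 + 3 i \sqrt{707}\right) - 41506 = -41515 + 3 i \sqrt{707}$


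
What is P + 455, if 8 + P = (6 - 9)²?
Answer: 456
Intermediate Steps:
P = 1 (P = -8 + (6 - 9)² = -8 + (-3)² = -8 + 9 = 1)
P + 455 = 1 + 455 = 456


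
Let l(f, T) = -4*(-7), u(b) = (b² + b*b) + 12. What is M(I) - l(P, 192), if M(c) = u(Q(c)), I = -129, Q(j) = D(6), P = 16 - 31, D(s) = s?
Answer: 56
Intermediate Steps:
P = -15
Q(j) = 6
u(b) = 12 + 2*b² (u(b) = (b² + b²) + 12 = 2*b² + 12 = 12 + 2*b²)
M(c) = 84 (M(c) = 12 + 2*6² = 12 + 2*36 = 12 + 72 = 84)
l(f, T) = 28
M(I) - l(P, 192) = 84 - 1*28 = 84 - 28 = 56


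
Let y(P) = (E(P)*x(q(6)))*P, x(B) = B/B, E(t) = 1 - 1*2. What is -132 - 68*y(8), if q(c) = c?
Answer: 412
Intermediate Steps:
E(t) = -1 (E(t) = 1 - 2 = -1)
x(B) = 1
y(P) = -P (y(P) = (-1*1)*P = -P)
-132 - 68*y(8) = -132 - (-68)*8 = -132 - 68*(-8) = -132 + 544 = 412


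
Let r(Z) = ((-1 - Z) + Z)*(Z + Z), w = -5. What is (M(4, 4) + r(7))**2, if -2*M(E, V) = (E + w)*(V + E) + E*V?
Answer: 324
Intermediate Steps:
M(E, V) = -E*V/2 - (-5 + E)*(E + V)/2 (M(E, V) = -((E - 5)*(V + E) + E*V)/2 = -((-5 + E)*(E + V) + E*V)/2 = -(E*V + (-5 + E)*(E + V))/2 = -E*V/2 - (-5 + E)*(E + V)/2)
r(Z) = -2*Z
(M(4, 4) + r(7))**2 = ((-1/2*4**2 + (5/2)*4 + (5/2)*4 - 1*4*4) - 2*7)**2 = ((-1/2*16 + 10 + 10 - 16) - 14)**2 = ((-8 + 10 + 10 - 16) - 14)**2 = (-4 - 14)**2 = (-18)**2 = 324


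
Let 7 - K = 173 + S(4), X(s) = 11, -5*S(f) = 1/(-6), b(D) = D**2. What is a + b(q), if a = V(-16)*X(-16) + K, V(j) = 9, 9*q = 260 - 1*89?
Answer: 8819/30 ≈ 293.97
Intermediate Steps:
q = 19 (q = (260 - 1*89)/9 = (260 - 89)/9 = (1/9)*171 = 19)
S(f) = 1/30 (S(f) = -1/5/(-6) = -1/5*(-1/6) = 1/30)
K = -4981/30 (K = 7 - (173 + 1/30) = 7 - 1*5191/30 = 7 - 5191/30 = -4981/30 ≈ -166.03)
a = -2011/30 (a = 9*11 - 4981/30 = 99 - 4981/30 = -2011/30 ≈ -67.033)
a + b(q) = -2011/30 + 19**2 = -2011/30 + 361 = 8819/30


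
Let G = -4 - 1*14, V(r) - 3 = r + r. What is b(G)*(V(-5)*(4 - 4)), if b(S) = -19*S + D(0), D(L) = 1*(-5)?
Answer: 0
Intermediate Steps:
V(r) = 3 + 2*r (V(r) = 3 + (r + r) = 3 + 2*r)
D(L) = -5
G = -18 (G = -4 - 14 = -18)
b(S) = -5 - 19*S (b(S) = -19*S - 5 = -5 - 19*S)
b(G)*(V(-5)*(4 - 4)) = (-5 - 19*(-18))*((3 + 2*(-5))*(4 - 4)) = (-5 + 342)*((3 - 10)*0) = 337*(-7*0) = 337*0 = 0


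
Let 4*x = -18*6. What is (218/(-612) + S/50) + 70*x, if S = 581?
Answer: -7186166/3825 ≈ -1878.7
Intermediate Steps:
x = -27 (x = (-18*6)/4 = (¼)*(-108) = -27)
(218/(-612) + S/50) + 70*x = (218/(-612) + 581/50) + 70*(-27) = (218*(-1/612) + 581*(1/50)) - 1890 = (-109/306 + 581/50) - 1890 = 43084/3825 - 1890 = -7186166/3825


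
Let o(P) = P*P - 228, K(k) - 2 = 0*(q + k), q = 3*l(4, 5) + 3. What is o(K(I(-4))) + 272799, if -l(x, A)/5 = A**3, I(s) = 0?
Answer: 272575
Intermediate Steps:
l(x, A) = -5*A**3
q = -1872 (q = 3*(-5*5**3) + 3 = 3*(-5*125) + 3 = 3*(-625) + 3 = -1875 + 3 = -1872)
K(k) = 2 (K(k) = 2 + 0*(-1872 + k) = 2 + 0 = 2)
o(P) = -228 + P**2 (o(P) = P**2 - 228 = -228 + P**2)
o(K(I(-4))) + 272799 = (-228 + 2**2) + 272799 = (-228 + 4) + 272799 = -224 + 272799 = 272575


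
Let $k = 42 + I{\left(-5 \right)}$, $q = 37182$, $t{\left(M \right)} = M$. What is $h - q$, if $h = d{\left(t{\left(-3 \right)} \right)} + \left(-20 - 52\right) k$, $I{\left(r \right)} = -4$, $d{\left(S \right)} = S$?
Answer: $-39921$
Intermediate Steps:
$k = 38$ ($k = 42 - 4 = 38$)
$h = -2739$ ($h = -3 + \left(-20 - 52\right) 38 = -3 - 2736 = -2739$)
$h - q = -2739 - 37182 = -39921$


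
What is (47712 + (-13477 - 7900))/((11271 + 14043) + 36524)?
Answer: 26335/61838 ≈ 0.42587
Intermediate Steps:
(47712 + (-13477 - 7900))/((11271 + 14043) + 36524) = (47712 - 21377)/(25314 + 36524) = 26335/61838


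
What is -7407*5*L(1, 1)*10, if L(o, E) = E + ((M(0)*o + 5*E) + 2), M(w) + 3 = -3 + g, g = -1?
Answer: -370350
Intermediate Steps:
M(w) = -7 (M(w) = -3 + (-3 - 1) = -3 - 4 = -7)
L(o, E) = 2 - 7*o + 6*E (L(o, E) = E + ((-7*o + 5*E) + 2) = E + (2 - 7*o + 5*E) = 2 - 7*o + 6*E)
-7407*5*L(1, 1)*10 = -7407*5*(2 - 7*1 + 6*1)*10 = -7407*5*(2 - 7 + 6)*10 = -7407*5*1*10 = -37035*10 = -7407*50 = -370350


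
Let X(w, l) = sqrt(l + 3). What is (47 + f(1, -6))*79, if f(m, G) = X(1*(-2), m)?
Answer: 3871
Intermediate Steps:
X(w, l) = sqrt(3 + l)
f(m, G) = sqrt(3 + m)
(47 + f(1, -6))*79 = (47 + sqrt(3 + 1))*79 = (47 + sqrt(4))*79 = (47 + 2)*79 = 49*79 = 3871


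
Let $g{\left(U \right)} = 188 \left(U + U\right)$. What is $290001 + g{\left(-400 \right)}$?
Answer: $139601$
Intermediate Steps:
$g{\left(U \right)} = 376 U$ ($g{\left(U \right)} = 188 \cdot 2 U = 376 U$)
$290001 + g{\left(-400 \right)} = 290001 + 376 \left(-400\right) = 290001 - 150400 = 139601$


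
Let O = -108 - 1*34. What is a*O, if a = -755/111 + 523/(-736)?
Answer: 43575043/40848 ≈ 1066.8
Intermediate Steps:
a = -613733/81696 (a = -755*1/111 + 523*(-1/736) = -755/111 - 523/736 = -613733/81696 ≈ -7.5124)
O = -142 (O = -108 - 34 = -142)
a*O = -613733/81696*(-142) = 43575043/40848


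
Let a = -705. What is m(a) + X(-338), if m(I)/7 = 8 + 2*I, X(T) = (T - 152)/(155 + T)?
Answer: -1795472/183 ≈ -9811.3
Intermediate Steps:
X(T) = (-152 + T)/(155 + T)
m(I) = 56 + 14*I (m(I) = 7*(8 + 2*I) = 56 + 14*I)
m(a) + X(-338) = (56 + 14*(-705)) + (-152 - 338)/(155 - 338) = (56 - 9870) - 490/(-183) = -9814 - 1/183*(-490) = -9814 + 490/183 = -1795472/183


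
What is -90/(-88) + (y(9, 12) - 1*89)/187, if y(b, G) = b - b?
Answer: 409/748 ≈ 0.54679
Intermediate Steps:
y(b, G) = 0
-90/(-88) + (y(9, 12) - 1*89)/187 = -90/(-88) + (0 - 1*89)/187 = -90*(-1/88) + (0 - 89)*(1/187) = 45/44 - 89*1/187 = 45/44 - 89/187 = 409/748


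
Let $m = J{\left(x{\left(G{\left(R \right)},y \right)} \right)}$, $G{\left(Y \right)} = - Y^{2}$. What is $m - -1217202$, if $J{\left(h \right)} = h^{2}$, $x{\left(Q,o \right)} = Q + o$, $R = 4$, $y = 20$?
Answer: $1217218$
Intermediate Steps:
$m = 16$ ($m = \left(- 4^{2} + 20\right)^{2} = \left(\left(-1\right) 16 + 20\right)^{2} = \left(-16 + 20\right)^{2} = 4^{2} = 16$)
$m - -1217202 = 16 - -1217202 = 16 + 1217202 = 1217218$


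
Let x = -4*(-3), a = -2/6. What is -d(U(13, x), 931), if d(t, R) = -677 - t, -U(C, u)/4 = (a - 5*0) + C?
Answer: 1879/3 ≈ 626.33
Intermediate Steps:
a = -⅓ (a = -2*⅙ = -⅓ ≈ -0.33333)
x = 12
U(C, u) = 4/3 - 4*C (U(C, u) = -4*((-⅓ - 5*0) + C) = -4*((-⅓ + 0) + C) = -4*(-⅓ + C) = 4/3 - 4*C)
-d(U(13, x), 931) = -(-677 - (4/3 - 4*13)) = -(-677 - (4/3 - 52)) = -(-677 - 1*(-152/3)) = -(-677 + 152/3) = -1*(-1879/3) = 1879/3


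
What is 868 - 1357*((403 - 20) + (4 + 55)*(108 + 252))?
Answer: -29341543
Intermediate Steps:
868 - 1357*((403 - 20) + (4 + 55)*(108 + 252)) = 868 - 1357*(383 + 59*360) = 868 - 1357*(383 + 21240) = 868 - 1357*21623 = 868 - 29342411 = -29341543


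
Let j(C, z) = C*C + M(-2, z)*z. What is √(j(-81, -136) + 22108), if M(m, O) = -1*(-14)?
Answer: √26765 ≈ 163.60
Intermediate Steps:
M(m, O) = 14
j(C, z) = C² + 14*z (j(C, z) = C*C + 14*z = C² + 14*z)
√(j(-81, -136) + 22108) = √(((-81)² + 14*(-136)) + 22108) = √((6561 - 1904) + 22108) = √(4657 + 22108) = √26765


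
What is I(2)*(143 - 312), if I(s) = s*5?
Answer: -1690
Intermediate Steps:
I(s) = 5*s
I(2)*(143 - 312) = (5*2)*(143 - 312) = 10*(-169) = -1690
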